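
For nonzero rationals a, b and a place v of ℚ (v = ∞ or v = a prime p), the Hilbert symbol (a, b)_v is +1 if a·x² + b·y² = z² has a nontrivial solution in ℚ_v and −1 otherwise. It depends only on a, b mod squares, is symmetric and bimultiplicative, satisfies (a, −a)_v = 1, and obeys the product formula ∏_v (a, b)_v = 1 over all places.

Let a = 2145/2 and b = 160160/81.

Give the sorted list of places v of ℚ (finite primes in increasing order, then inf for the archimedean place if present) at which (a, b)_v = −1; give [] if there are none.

Mod squares: a ≡ 4290, b ≡ 10010. Check v ∈ {∞, 2, 3, 5, 7, 11, 13}.
v=3: a=3^1·(≡2), b=3^-4·(≡2) mod 3; (2|3)=-1, (2|3)=-1; (−1)^{1·-4·1}·(-1)^-4·(-1)^1 = -1.
v=5: a=5^1·(≡2), b=5^1·(≡2) mod 5; (2|5)=-1, (2|5)=-1; (−1)^{1·1·2}·(-1)^1·(-1)^1 = +1.
v=∞: 4290 > 0 and 10010 > 0  ⇒  (a,b)_∞ = +1.
v=13: a=13^1·(≡11), b=13^1·(≡3) mod 13; (11|13)=-1, (3|13)=+1; (−1)^{1·1·6}·(-1)^1·(+1)^1 = -1.
v=11: a=11^1·(≡4), b=11^1·(≡10) mod 11; (4|11)=+1, (10|11)=-1; (−1)^{1·1·5}·(+1)^1·(-1)^1 = +1.
v=2: v_2(a)=-1, v_2(b)=5; units ≡ 1, 5 (mod 8); ε·ε+αω+βω = 0·0+-1·1+5·0 ≡ 1  ⇒  (a,b)_2 = -1.
v=7: a=7^0·(≡5), b=7^1·(≡1) mod 7; (5|7)=-1, (1|7)=+1; (−1)^{0·1·3}·(-1)^1·(+1)^0 = -1.
(4290, 10010 / ℚ) ramifies at {2, 3, 7, 13}: a division algebra.

[2, 3, 7, 13]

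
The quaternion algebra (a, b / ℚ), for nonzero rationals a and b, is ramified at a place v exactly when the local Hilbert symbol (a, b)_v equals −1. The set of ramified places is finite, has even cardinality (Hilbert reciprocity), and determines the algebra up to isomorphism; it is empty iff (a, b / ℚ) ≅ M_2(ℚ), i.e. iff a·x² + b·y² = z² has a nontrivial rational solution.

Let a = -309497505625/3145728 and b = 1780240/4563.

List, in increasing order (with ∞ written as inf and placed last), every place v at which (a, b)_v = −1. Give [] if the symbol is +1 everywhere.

(a, b) ≡ (-3, 1155) mod (ℚ^×)²; places V = {2, 3, 5, 7, 11, 13, 17, ∞}.
(a,b)_2: α=-20, β=4; u≡5, v≡3 (mod 8); ε(u)ε(v)=0·1, αω(v)=-20·1, βω(u)=4·1; sum ≡ 0  ⇒  +1.
(a,b)_3: α=-1, u≡2; β=-3, v≡1 (mod 3); (2|3)=-1, (1|3)=+1; sign (−1)^1·-1^-3·+1^-1 = +1.
(a,b)_17: α=4, u≡11; β=2, v≡13 (mod 17); (11|17)=-1, (13|17)=+1; sign (−1)^0·-1^2·+1^4 = +1.
(a,b)_7: α=2, u≡1; β=1, v≡4 (mod 7); (1|7)=+1, (4|7)=+1; sign (−1)^0·+1^1·+1^2 = +1.
(a,b)_∞: sgn(-3)=−, sgn(1155)=+, so +1.
(a,b)_11: α=2, u≡8; β=1, v≡7 (mod 11); (8|11)=-1, (7|11)=-1; sign (−1)^0·-1^1·-1^2 = -1.
(a,b)_13: α=0, u≡4; β=-2, v≡7 (mod 13); (4|13)=+1, (7|13)=-1; sign (−1)^0·+1^-2·-1^0 = +1.
(a,b)_5: α=4, u≡2; β=1, v≡1 (mod 5); (2|5)=-1, (1|5)=+1; sign (−1)^0·-1^1·+1^4 = -1.
|Ram(-3, 1155)| = 2, even; anisotropic at {5, 11}.

[5, 11]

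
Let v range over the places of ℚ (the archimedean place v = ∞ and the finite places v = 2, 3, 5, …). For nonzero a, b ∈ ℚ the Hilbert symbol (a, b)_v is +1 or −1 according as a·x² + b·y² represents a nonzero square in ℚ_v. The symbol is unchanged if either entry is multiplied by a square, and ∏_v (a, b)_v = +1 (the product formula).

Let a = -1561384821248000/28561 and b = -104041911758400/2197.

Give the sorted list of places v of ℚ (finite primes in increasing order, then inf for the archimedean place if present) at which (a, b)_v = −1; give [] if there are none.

Mod squares: a ≡ -5, b ≡ -2093. Check v ∈ {∞, 2, 3, 5, 7, 11, 13, 23, 29}.
v=5: a=5^3·(≡1), b=5^2·(≡2) mod 5; (1|5)=+1, (2|5)=-1; (−1)^{3·2·2}·(+1)^2·(-1)^3 = -1.
v=2: v_2(a)=12, v_2(b)=6; units ≡ 3, 3 (mod 8); ε·ε+αω+βω = 1·1+12·1+6·1 ≡ 1  ⇒  (a,b)_2 = -1.
v=3: a=3^0·(≡1), b=3^4·(≡1) mod 3; (1|3)=+1, (1|3)=+1; (−1)^{0·4·1}·(+1)^4·(+1)^0 = +1.
v=11: a=11^0·(≡2), b=11^2·(≡8) mod 11; (2|11)=-1, (8|11)=-1; (−1)^{0·2·5}·(-1)^2·(-1)^0 = +1.
v=7: a=7^8·(≡4), b=7^3·(≡1) mod 7; (4|7)=+1, (1|7)=+1; (−1)^{8·3·3}·(+1)^3·(+1)^8 = +1.
v=29: a=29^0·(≡25), b=29^2·(≡20) mod 29; (25|29)=+1, (20|29)=+1; (−1)^{0·2·14}·(+1)^2·(+1)^0 = +1.
v=23: a=23^2·(≡2), b=23^1·(≡4) mod 23; (2|23)=+1, (4|23)=+1; (−1)^{2·1·11}·(+1)^1·(+1)^2 = +1.
v=13: a=13^-4·(≡5), b=13^-3·(≡8) mod 13; (5|13)=-1, (8|13)=-1; (−1)^{-4·-3·6}·(-1)^-3·(-1)^-4 = -1.
v=∞: -5 < 0 and -2093 < 0  ⇒  (a,b)_∞ = -1.
|Ram(-5, -2093)| = 4, even; anisotropic at {2, 5, 13, ∞}.

[2, 5, 13, inf]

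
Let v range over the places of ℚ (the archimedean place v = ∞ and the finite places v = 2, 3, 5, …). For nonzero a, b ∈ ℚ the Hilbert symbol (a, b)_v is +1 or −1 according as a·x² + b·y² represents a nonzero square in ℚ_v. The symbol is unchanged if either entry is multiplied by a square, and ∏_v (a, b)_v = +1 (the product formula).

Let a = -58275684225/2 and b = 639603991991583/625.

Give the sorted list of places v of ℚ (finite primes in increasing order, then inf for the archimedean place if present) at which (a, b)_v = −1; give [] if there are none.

[2, 3]

(a, b) ≡ (-1938, 47) mod (ℚ^×)²; places V = {2, 3, 5, 11, 17, 19, 47, ∞}.
(a,b)_5: α=2, u≡3; β=-4, v≡3 (mod 5); (3|5)=-1, (3|5)=-1; sign (−1)^0·-1^-4·-1^2 = +1.
(a,b)_17: α=1, u≡7; β=2, v≡2 (mod 17); (7|17)=-1, (2|17)=+1; sign (−1)^0·-1^2·+1^1 = +1.
(a,b)_47: α=2, u≡14; β=3, v≡37 (mod 47); (14|47)=+1, (37|47)=+1; sign (−1)^0·+1^3·+1^2 = +1.
(a,b)_3: α=3, u≡2; β=10, v≡2 (mod 3); (2|3)=-1, (2|3)=-1; sign (−1)^0·-1^10·-1^3 = -1.
(a,b)_∞: sgn(-1938)=−, sgn(47)=+, so +1.
(a,b)_2: α=-1, β=0; u≡7, v≡7 (mod 8); ε(u)ε(v)=1·1, αω(v)=-1·0, βω(u)=0·0; sum ≡ 1  ⇒  -1.
(a,b)_19: α=1, u≡8; β=2, v≡4 (mod 19); (8|19)=-1, (4|19)=+1; sign (−1)^0·-1^2·+1^1 = +1.
(a,b)_11: α=2, u≡5; β=0, v≡4 (mod 11); (5|11)=+1, (4|11)=+1; sign (−1)^0·+1^0·+1^2 = +1.
|Ram(-1938, 47)| = 2, even; anisotropic at {2, 3}.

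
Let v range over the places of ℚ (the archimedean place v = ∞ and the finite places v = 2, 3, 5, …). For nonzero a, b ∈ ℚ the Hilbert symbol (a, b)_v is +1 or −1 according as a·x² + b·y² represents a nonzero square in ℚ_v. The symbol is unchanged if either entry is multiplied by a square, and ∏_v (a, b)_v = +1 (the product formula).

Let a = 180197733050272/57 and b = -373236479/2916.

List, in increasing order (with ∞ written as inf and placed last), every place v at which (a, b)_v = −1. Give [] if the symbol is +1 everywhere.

Mod squares: a ≡ 3306, b ≡ -119. Check v ∈ {∞, 2, 3, 7, 11, 17, 19, 23, 29}.
v=7: a=7^4·(≡2), b=7^3·(≡1) mod 7; (2|7)=+1, (1|7)=+1; (−1)^{4·3·3}·(+1)^3·(+1)^4 = +1.
v=11: a=11^0·(≡7), b=11^2·(≡10) mod 11; (7|11)=-1, (10|11)=-1; (−1)^{0·2·5}·(-1)^2·(-1)^0 = +1.
v=∞: 3306 > 0 and -119 < 0  ⇒  (a,b)_∞ = +1.
v=29: a=29^1·(≡17), b=29^0·(≡21) mod 29; (17|29)=-1, (21|29)=-1; (−1)^{1·0·14}·(-1)^0·(-1)^1 = -1.
v=2: v_2(a)=5, v_2(b)=-2; units ≡ 5, 1 (mod 8); ε·ε+αω+βω = 0·0+5·0+-2·1 ≡ 0  ⇒  (a,b)_2 = +1.
v=23: a=23^4·(≡14), b=23^2·(≡19) mod 23; (14|23)=-1, (19|23)=-1; (−1)^{4·2·11}·(-1)^2·(-1)^4 = +1.
v=3: a=3^-1·(≡1), b=3^-6·(≡1) mod 3; (1|3)=+1, (1|3)=+1; (−1)^{-1·-6·1}·(+1)^-6·(+1)^-1 = +1.
v=19: a=19^-1·(≡14), b=19^0·(≡8) mod 19; (14|19)=-1, (8|19)=-1; (−1)^{-1·0·9}·(-1)^0·(-1)^-1 = -1.
v=17: a=17^2·(≡4), b=17^1·(≡10) mod 17; (4|17)=+1, (10|17)=-1; (−1)^{2·1·8}·(+1)^1·(-1)^2 = +1.
(3306, -119 / ℚ) ramifies at {19, 29}: a division algebra.

[19, 29]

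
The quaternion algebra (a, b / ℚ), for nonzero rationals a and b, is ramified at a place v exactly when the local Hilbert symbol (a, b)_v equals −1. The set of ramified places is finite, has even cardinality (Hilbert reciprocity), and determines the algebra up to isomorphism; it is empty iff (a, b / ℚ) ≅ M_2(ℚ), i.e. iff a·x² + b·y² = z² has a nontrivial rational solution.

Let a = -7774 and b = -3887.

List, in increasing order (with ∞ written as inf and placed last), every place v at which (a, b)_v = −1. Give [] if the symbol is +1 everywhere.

[23, inf]

(a, b) ≡ (-46, -23) mod (ℚ^×)²; places V = {2, 13, 23, ∞}.
(a,b)_23: α=1, u≡7; β=1, v≡15 (mod 23); (7|23)=-1, (15|23)=-1; sign (−1)^1·-1^1·-1^1 = -1.
(a,b)_13: α=2, u≡6; β=2, v≡3 (mod 13); (6|13)=-1, (3|13)=+1; sign (−1)^0·-1^2·+1^2 = +1.
(a,b)_2: α=1, β=0; u≡1, v≡1 (mod 8); ε(u)ε(v)=0·0, αω(v)=1·0, βω(u)=0·0; sum ≡ 0  ⇒  +1.
(a,b)_∞: sgn(-46)=−, sgn(-23)=−, so -1.
|Ram(-46, -23)| = 2, even; anisotropic at {23, ∞}.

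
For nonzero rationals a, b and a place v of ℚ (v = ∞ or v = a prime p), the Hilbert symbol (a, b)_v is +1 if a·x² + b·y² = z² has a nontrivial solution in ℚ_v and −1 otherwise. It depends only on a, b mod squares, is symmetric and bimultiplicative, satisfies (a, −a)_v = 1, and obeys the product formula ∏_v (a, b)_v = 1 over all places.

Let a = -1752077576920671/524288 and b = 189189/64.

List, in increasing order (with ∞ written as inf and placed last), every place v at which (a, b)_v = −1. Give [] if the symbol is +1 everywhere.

Mod squares: a ≡ -222, b ≡ 429. Check v ∈ {∞, 2, 3, 7, 11, 13, 37}.
v=37: a=37^1·(≡8), b=37^0·(≡14) mod 37; (8|37)=-1, (14|37)=-1; (−1)^{1·0·18}·(-1)^0·(-1)^1 = -1.
v=2: v_2(a)=-19, v_2(b)=-6; units ≡ 1, 5 (mod 8); ε·ε+αω+βω = 0·0+-19·1+-6·0 ≡ 1  ⇒  (a,b)_2 = -1.
v=11: a=11^2·(≡5), b=11^1·(≡8) mod 11; (5|11)=+1, (8|11)=-1; (−1)^{2·1·5}·(+1)^1·(-1)^2 = +1.
v=∞: -222 < 0 and 429 > 0  ⇒  (a,b)_∞ = +1.
v=3: a=3^9·(≡1), b=3^3·(≡2) mod 3; (1|3)=+1, (2|3)=-1; (−1)^{9·3·1}·(+1)^3·(-1)^9 = +1.
v=13: a=13^2·(≡4), b=13^1·(≡7) mod 13; (4|13)=+1, (7|13)=-1; (−1)^{2·1·6}·(+1)^1·(-1)^2 = +1.
v=7: a=7^6·(≡2), b=7^2·(≡4) mod 7; (2|7)=+1, (4|7)=+1; (−1)^{6·2·3}·(+1)^2·(+1)^6 = +1.
Ram(-222, 429) = {2, 37}; no ℚ_2-point on the conic.

[2, 37]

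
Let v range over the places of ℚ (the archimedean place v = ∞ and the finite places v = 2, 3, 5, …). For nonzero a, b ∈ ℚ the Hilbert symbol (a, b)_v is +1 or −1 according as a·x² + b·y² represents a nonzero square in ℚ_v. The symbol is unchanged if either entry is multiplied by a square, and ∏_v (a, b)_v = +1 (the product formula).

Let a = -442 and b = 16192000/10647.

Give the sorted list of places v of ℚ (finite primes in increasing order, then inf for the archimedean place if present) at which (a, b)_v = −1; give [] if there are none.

[5, 7]

Mod squares: a ≡ -442, b ≡ 17710. Check v ∈ {∞, 2, 3, 5, 7, 11, 13, 17, 23}.
v=7: a=7^0·(≡6), b=7^-1·(≡3) mod 7; (6|7)=-1, (3|7)=-1; (−1)^{0·-1·3}·(-1)^-1·(-1)^0 = -1.
v=13: a=13^1·(≡5), b=13^-2·(≡10) mod 13; (5|13)=-1, (10|13)=+1; (−1)^{1·-2·6}·(-1)^-2·(+1)^1 = +1.
v=3: a=3^0·(≡2), b=3^-2·(≡1) mod 3; (2|3)=-1, (1|3)=+1; (−1)^{0·-2·1}·(-1)^-2·(+1)^0 = +1.
v=∞: -442 < 0 and 17710 > 0  ⇒  (a,b)_∞ = +1.
v=5: a=5^0·(≡3), b=5^3·(≡3) mod 5; (3|5)=-1, (3|5)=-1; (−1)^{0·3·2}·(-1)^3·(-1)^0 = -1.
v=2: v_2(a)=1, v_2(b)=9; units ≡ 3, 7 (mod 8); ε·ε+αω+βω = 1·1+1·0+9·1 ≡ 0  ⇒  (a,b)_2 = +1.
v=11: a=11^0·(≡9), b=11^1·(≡9) mod 11; (9|11)=+1, (9|11)=+1; (−1)^{0·1·5}·(+1)^1·(+1)^0 = +1.
v=17: a=17^1·(≡8), b=17^0·(≡2) mod 17; (8|17)=+1, (2|17)=+1; (−1)^{1·0·8}·(+1)^0·(+1)^1 = +1.
v=23: a=23^0·(≡18), b=23^1·(≡15) mod 23; (18|23)=+1, (15|23)=-1; (−1)^{0·1·11}·(+1)^1·(-1)^0 = +1.
|Ram(-442, 17710)| = 2, even; anisotropic at {5, 7}.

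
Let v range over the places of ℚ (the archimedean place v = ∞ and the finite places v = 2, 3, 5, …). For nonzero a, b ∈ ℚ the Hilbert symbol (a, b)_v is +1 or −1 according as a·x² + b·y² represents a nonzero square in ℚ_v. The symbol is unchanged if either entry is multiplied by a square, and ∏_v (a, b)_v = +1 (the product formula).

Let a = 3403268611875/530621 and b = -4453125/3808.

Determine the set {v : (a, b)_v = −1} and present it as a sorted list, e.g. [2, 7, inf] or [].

[3, 7, 17, 19]

(a, b) ≡ (4199, -67830) mod (ℚ^×)²; places V = {2, 3, 5, 7, 11, 13, 17, 19, ∞}.
(a,b)_3: α=8, u≡2; β=1, v≡1 (mod 3); (2|3)=-1, (1|3)=+1; sign (−1)^0·-1^1·+1^8 = -1.
(a,b)_∞: sgn(4199)=+, sgn(-67830)=−, so +1.
(a,b)_2: α=0, β=-5; u≡7, v≡5 (mod 8); ε(u)ε(v)=1·0, αω(v)=0·1, βω(u)=-5·0; sum ≡ 0  ⇒  +1.
(a,b)_13: α=-1, u≡8; β=0, v≡1 (mod 13); (8|13)=-1, (1|13)=+1; sign (−1)^0·-1^0·+1^-1 = +1.
(a,b)_19: α=3, u≡18; β=1, v≡13 (mod 19); (18|19)=-1, (13|19)=-1; sign (−1)^1·-1^1·-1^3 = -1.
(a,b)_7: α=-4, u≡5; β=-1, v≡6 (mod 7); (5|7)=-1, (6|7)=-1; sign (−1)^0·-1^-1·-1^-4 = -1.
(a,b)_5: α=4, u≡4; β=7, v≡1 (mod 5); (4|5)=+1, (1|5)=+1; sign (−1)^0·+1^7·+1^4 = +1.
(a,b)_11: α=2, u≡2; β=0, v≡8 (mod 11); (2|11)=-1, (8|11)=-1; sign (−1)^0·-1^0·-1^2 = +1.
(a,b)_17: α=-1, u≡13; β=-1, v≡14 (mod 17); (13|17)=+1, (14|17)=-1; sign (−1)^0·+1^-1·-1^-1 = -1.
Ram(4199, -67830) = {3, 7, 17, 19}; no ℚ_3-point on the conic.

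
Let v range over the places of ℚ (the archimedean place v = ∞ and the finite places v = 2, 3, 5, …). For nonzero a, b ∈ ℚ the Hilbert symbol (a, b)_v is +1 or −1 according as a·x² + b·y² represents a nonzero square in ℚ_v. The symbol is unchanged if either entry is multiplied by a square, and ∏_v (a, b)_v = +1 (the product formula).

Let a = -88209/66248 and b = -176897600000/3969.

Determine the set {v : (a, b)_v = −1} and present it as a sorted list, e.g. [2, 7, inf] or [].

(a, b) ≡ (-2, -2090) mod (ℚ^×)²; places V = {2, 3, 5, 7, 11, 13, 19, 23, ∞}.
(a,b)_2: α=-3, β=9; u≡7, v≡3 (mod 8); ε(u)ε(v)=1·1, αω(v)=-3·1, βω(u)=9·0; sum ≡ 0  ⇒  +1.
(a,b)_23: α=0, u≡11; β=2, v≡1 (mod 23); (11|23)=-1, (1|23)=+1; sign (−1)^0·-1^2·+1^0 = +1.
(a,b)_11: α=2, u≡5; β=1, v≡2 (mod 11); (5|11)=+1, (2|11)=-1; sign (−1)^0·+1^1·-1^2 = +1.
(a,b)_5: α=0, u≡2; β=5, v≡2 (mod 5); (2|5)=-1, (2|5)=-1; sign (−1)^0·-1^5·-1^0 = -1.
(a,b)_∞: sgn(-2)=−, sgn(-2090)=−, so -1.
(a,b)_3: α=6, u≡1; β=-4, v≡1 (mod 3); (1|3)=+1, (1|3)=+1; sign (−1)^0·+1^-4·+1^6 = +1.
(a,b)_19: α=0, u≡6; β=1, v≡6 (mod 19); (6|19)=+1, (6|19)=+1; sign (−1)^0·+1^1·+1^0 = +1.
(a,b)_13: α=-2, u≡11; β=0, v≡12 (mod 13); (11|13)=-1, (12|13)=+1; sign (−1)^0·-1^0·+1^-2 = +1.
(a,b)_7: α=-2, u≡5; β=-2, v≡3 (mod 7); (5|7)=-1, (3|7)=-1; sign (−1)^0·-1^-2·-1^-2 = +1.
|Ram(-2, -2090)| = 2, even; anisotropic at {5, ∞}.

[5, inf]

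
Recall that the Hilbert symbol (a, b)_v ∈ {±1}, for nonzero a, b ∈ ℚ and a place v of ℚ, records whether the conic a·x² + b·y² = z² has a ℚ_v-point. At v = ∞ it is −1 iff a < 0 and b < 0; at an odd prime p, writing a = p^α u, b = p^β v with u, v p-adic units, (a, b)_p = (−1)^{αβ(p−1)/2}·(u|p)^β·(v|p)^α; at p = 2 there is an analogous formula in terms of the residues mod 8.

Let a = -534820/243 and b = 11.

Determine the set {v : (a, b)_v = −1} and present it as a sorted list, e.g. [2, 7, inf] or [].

(a, b) ≡ (-3315, 11) mod (ℚ^×)²; places V = {2, 3, 5, 11, 13, 17, ∞}.
(a,b)_11: α=2, u≡2; β=1, v≡1 (mod 11); (2|11)=-1, (1|11)=+1; sign (−1)^0·-1^1·+1^2 = -1.
(a,b)_2: α=2, β=0; u≡5, v≡3 (mod 8); ε(u)ε(v)=0·1, αω(v)=2·1, βω(u)=0·1; sum ≡ 0  ⇒  +1.
(a,b)_3: α=-5, u≡2; β=0, v≡2 (mod 3); (2|3)=-1, (2|3)=-1; sign (−1)^0·-1^0·-1^-5 = -1.
(a,b)_13: α=1, u≡2; β=0, v≡11 (mod 13); (2|13)=-1, (11|13)=-1; sign (−1)^0·-1^0·-1^1 = -1.
(a,b)_∞: sgn(-3315)=−, sgn(11)=+, so +1.
(a,b)_5: α=1, u≡2; β=0, v≡1 (mod 5); (2|5)=-1, (1|5)=+1; sign (−1)^0·-1^0·+1^1 = +1.
(a,b)_17: α=1, u≡15; β=0, v≡11 (mod 17); (15|17)=+1, (11|17)=-1; sign (−1)^0·+1^0·-1^1 = -1.
(-3315, 11 / ℚ) ramifies at {3, 11, 13, 17}: a division algebra.

[3, 11, 13, 17]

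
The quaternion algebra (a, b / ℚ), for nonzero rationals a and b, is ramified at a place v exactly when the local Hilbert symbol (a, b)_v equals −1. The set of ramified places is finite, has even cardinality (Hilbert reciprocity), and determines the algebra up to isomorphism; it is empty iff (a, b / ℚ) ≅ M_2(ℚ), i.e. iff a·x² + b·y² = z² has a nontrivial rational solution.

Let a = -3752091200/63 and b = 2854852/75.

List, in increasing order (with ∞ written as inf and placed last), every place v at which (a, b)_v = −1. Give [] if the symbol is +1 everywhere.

(a, b) ≡ (-31031, 2141139) mod (ℚ^×)²; places V = {2, 3, 5, 7, 11, 13, 23, 31, ∞}.
(a,b)_2: α=6, β=2; u≡1, v≡3 (mod 8); ε(u)ε(v)=0·1, αω(v)=6·1, βω(u)=2·0; sum ≡ 0  ⇒  +1.
(a,b)_23: α=2, u≡10; β=1, v≡18 (mod 23); (10|23)=-1, (18|23)=+1; sign (−1)^0·-1^1·+1^2 = -1.
(a,b)_11: α=1, u≡8; β=1, v≡1 (mod 11); (8|11)=-1, (1|11)=+1; sign (−1)^1·-1^1·+1^1 = +1.
(a,b)_∞: sgn(-31031)=−, sgn(2141139)=+, so +1.
(a,b)_7: α=-1, u≡5; β=1, v≡6 (mod 7); (5|7)=-1, (6|7)=-1; sign (−1)^1·-1^1·-1^-1 = -1.
(a,b)_13: α=1, u≡7; β=1, v≡6 (mod 13); (7|13)=-1, (6|13)=-1; sign (−1)^0·-1^1·-1^1 = +1.
(a,b)_31: α=1, u≡22; β=1, v≡16 (mod 31); (22|31)=-1, (16|31)=+1; sign (−1)^1·-1^1·+1^1 = +1.
(a,b)_3: α=-2, u≡1; β=-1, v≡1 (mod 3); (1|3)=+1, (1|3)=+1; sign (−1)^0·+1^-1·+1^-2 = +1.
(a,b)_5: α=2, u≡4; β=-2, v≡4 (mod 5); (4|5)=+1, (4|5)=+1; sign (−1)^0·+1^-2·+1^2 = +1.
|Ram(-31031, 2141139)| = 2, even; anisotropic at {7, 23}.

[7, 23]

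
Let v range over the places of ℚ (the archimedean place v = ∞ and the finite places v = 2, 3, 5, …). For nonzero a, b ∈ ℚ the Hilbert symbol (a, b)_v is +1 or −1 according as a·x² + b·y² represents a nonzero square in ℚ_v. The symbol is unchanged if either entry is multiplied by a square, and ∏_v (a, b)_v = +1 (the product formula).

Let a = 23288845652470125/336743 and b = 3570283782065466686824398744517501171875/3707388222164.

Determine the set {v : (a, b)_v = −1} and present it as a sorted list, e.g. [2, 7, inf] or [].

[2, 5, 7, 17, 43, 47]

(a, b) ≡ (533715, 976143) mod (ℚ^×)²; places V = {2, 3, 5, 7, 11, 13, 17, 23, 29, 43, 47, ∞}.
(a,b)_11: α=-4, u≡2; β=-6, v≡3 (mod 11); (2|11)=-1, (3|11)=+1; sign (−1)^0·-1^-6·+1^-4 = +1.
(a,b)_2: α=0, β=-2; u≡3, v≡7 (mod 8); ε(u)ε(v)=1·1, αω(v)=0·0, βω(u)=-2·1; sum ≡ 1  ⇒  -1.
(a,b)_7: α=5, u≡2; β=15, v≡2 (mod 7); (2|7)=+1, (2|7)=+1; sign (−1)^1·+1^15·+1^5 = -1.
(a,b)_23: α=-1, u≡21; β=-3, v≡8 (mod 23); (21|23)=-1, (8|23)=+1; sign (−1)^1·-1^-3·+1^-1 = +1.
(a,b)_47: α=2, u≡13; β=5, v≡7 (mod 47); (13|47)=-1, (7|47)=+1; sign (−1)^0·-1^5·+1^2 = -1.
(a,b)_43: α=0, u≡29; β=-1, v≡36 (mod 43); (29|43)=-1, (36|43)=+1; sign (−1)^0·-1^-1·+1^0 = -1.
(a,b)_13: α=1, u≡1; β=2, v≡1 (mod 13); (1|13)=+1, (1|13)=+1; sign (−1)^0·+1^2·+1^1 = +1.
(a,b)_29: α=2, u≡22; β=4, v≡19 (mod 29); (22|29)=+1, (19|29)=-1; sign (−1)^0·+1^4·-1^2 = +1.
(a,b)_17: α=1, u≡13; β=2, v≡12 (mod 17); (13|17)=+1, (12|17)=-1; sign (−1)^0·+1^2·-1^1 = -1.
(a,b)_5: α=3, u≡2; β=8, v≡2 (mod 5); (2|5)=-1, (2|5)=-1; sign (−1)^0·-1^8·-1^3 = -1.
(a,b)_∞: sgn(533715)=+, sgn(976143)=+, so +1.
(a,b)_3: α=3, u≡2; β=5, v≡1 (mod 3); (2|3)=-1, (1|3)=+1; sign (−1)^1·-1^5·+1^3 = +1.
|Ram(533715, 976143)| = 6, even; anisotropic at {2, 5, 7, 17, 43, 47}.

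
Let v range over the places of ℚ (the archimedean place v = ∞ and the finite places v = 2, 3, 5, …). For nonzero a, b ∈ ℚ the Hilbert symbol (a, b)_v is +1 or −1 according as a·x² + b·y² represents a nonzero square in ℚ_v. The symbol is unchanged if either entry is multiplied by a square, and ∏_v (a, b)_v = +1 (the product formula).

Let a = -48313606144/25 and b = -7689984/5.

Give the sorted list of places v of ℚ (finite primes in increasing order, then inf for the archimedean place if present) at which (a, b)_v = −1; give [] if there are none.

Mod squares: a ≡ -34, b ≡ -150195. Check v ∈ {∞, 2, 3, 5, 17, 19, 31}.
v=3: a=3^0·(≡2), b=3^1·(≡2) mod 3; (2|3)=-1, (2|3)=-1; (−1)^{0·1·1}·(-1)^1·(-1)^0 = -1.
v=∞: -34 < 0 and -150195 < 0  ⇒  (a,b)_∞ = -1.
v=17: a=17^1·(≡9), b=17^1·(≡7) mod 17; (9|17)=+1, (7|17)=-1; (−1)^{1·1·8}·(+1)^1·(-1)^1 = -1.
v=2: v_2(a)=13, v_2(b)=8; units ≡ 7, 5 (mod 8); ε·ε+αω+βω = 1·0+13·1+8·0 ≡ 1  ⇒  (a,b)_2 = -1.
v=5: a=5^-2·(≡1), b=5^-1·(≡1) mod 5; (1|5)=+1, (1|5)=+1; (−1)^{-2·-1·2}·(+1)^-1·(+1)^-2 = +1.
v=31: a=31^2·(≡9), b=31^1·(≡12) mod 31; (9|31)=+1, (12|31)=-1; (−1)^{2·1·15}·(+1)^1·(-1)^2 = +1.
v=19: a=19^2·(≡11), b=19^1·(≡8) mod 19; (11|19)=+1, (8|19)=-1; (−1)^{2·1·9}·(+1)^1·(-1)^2 = +1.
|Ram(-34, -150195)| = 4, even; anisotropic at {2, 3, 17, ∞}.

[2, 3, 17, inf]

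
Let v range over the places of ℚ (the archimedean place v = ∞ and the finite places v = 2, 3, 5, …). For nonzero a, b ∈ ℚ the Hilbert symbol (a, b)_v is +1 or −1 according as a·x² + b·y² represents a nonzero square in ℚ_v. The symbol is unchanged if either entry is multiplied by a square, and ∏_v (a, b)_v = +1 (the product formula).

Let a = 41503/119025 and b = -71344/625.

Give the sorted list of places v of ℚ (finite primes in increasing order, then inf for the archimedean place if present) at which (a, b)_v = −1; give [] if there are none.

Mod squares: a ≡ 7, b ≡ -91. Check v ∈ {∞, 2, 3, 5, 7, 11, 13, 23}.
v=23: a=23^-2·(≡7), b=23^0·(≡12) mod 23; (7|23)=-1, (12|23)=+1; (−1)^{-2·0·11}·(-1)^0·(+1)^-2 = +1.
v=∞: 7 > 0 and -91 < 0  ⇒  (a,b)_∞ = +1.
v=13: a=13^0·(≡2), b=13^1·(≡11) mod 13; (2|13)=-1, (11|13)=-1; (−1)^{0·1·6}·(-1)^1·(-1)^0 = -1.
v=2: v_2(a)=0, v_2(b)=4; units ≡ 7, 5 (mod 8); ε·ε+αω+βω = 1·0+0·1+4·0 ≡ 0  ⇒  (a,b)_2 = +1.
v=11: a=11^2·(≡7), b=11^0·(≡10) mod 11; (7|11)=-1, (10|11)=-1; (−1)^{2·0·5}·(-1)^0·(-1)^2 = +1.
v=5: a=5^-2·(≡3), b=5^-4·(≡1) mod 5; (3|5)=-1, (1|5)=+1; (−1)^{-2·-4·2}·(-1)^-4·(+1)^-2 = +1.
v=7: a=7^3·(≡4), b=7^3·(≡1) mod 7; (4|7)=+1, (1|7)=+1; (−1)^{3·3·3}·(+1)^3·(+1)^3 = -1.
v=3: a=3^-2·(≡1), b=3^0·(≡2) mod 3; (1|3)=+1, (2|3)=-1; (−1)^{-2·0·1}·(+1)^0·(-1)^-2 = +1.
|Ram(7, -91)| = 2, even; anisotropic at {7, 13}.

[7, 13]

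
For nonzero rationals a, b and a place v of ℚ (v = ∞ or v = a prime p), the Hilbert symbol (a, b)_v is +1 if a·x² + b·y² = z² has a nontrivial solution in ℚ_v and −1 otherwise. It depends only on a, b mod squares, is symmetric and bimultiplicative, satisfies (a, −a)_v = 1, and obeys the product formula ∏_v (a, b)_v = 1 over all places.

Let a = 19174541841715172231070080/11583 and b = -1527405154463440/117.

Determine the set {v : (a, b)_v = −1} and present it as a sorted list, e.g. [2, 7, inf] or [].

[5, 11]

Mod squares: a ≡ 32890, b ≡ -250705. Check v ∈ {∞, 2, 3, 5, 7, 11, 13, 19, 23, 29}.
v=23: a=23^5·(≡13), b=23^4·(≡8) mod 23; (13|23)=+1, (8|23)=+1; (−1)^{5·4·11}·(+1)^4·(+1)^5 = +1.
v=29: a=29^2·(≡20), b=29^1·(≡27) mod 29; (20|29)=+1, (27|29)=-1; (−1)^{2·1·14}·(+1)^1·(-1)^2 = +1.
v=13: a=13^-1·(≡8), b=13^-1·(≡11) mod 13; (8|13)=-1, (11|13)=-1; (−1)^{-1·-1·6}·(-1)^-1·(-1)^-1 = +1.
v=5: a=5^1·(≡2), b=5^1·(≡1) mod 5; (2|5)=-1, (1|5)=+1; (−1)^{1·1·2}·(-1)^1·(+1)^1 = -1.
v=11: a=11^-1·(≡4), b=11^0·(≡8) mod 11; (4|11)=+1, (8|11)=-1; (−1)^{-1·0·5}·(+1)^0·(-1)^-1 = -1.
v=3: a=3^-4·(≡1), b=3^-2·(≡2) mod 3; (1|3)=+1, (2|3)=-1; (−1)^{-4·-2·1}·(+1)^-2·(-1)^-4 = +1.
v=19: a=19^6·(≡5), b=19^3·(≡13) mod 19; (5|19)=+1, (13|19)=-1; (−1)^{6·3·9}·(+1)^3·(-1)^6 = +1.
v=7: a=7^6·(≡1), b=7^3·(≡4) mod 7; (1|7)=+1, (4|7)=+1; (−1)^{6·3·3}·(+1)^3·(+1)^6 = +1.
v=2: v_2(a)=7, v_2(b)=4; units ≡ 5, 7 (mod 8); ε·ε+αω+βω = 0·1+7·0+4·1 ≡ 0  ⇒  (a,b)_2 = +1.
v=∞: 32890 > 0 and -250705 < 0  ⇒  (a,b)_∞ = +1.
(32890, -250705 / ℚ) ramifies at {5, 11}: a division algebra.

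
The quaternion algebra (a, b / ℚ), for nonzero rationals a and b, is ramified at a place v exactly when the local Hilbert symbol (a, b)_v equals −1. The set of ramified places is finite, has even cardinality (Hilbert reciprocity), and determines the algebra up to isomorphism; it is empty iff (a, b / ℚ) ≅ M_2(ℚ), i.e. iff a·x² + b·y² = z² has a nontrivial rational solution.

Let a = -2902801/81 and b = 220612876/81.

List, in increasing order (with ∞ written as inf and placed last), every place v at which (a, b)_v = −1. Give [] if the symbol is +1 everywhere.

[2, 11, 19, 43]

(a, b) ≡ (-8041, 152779) mod (ℚ^×)²; places V = {2, 3, 11, 17, 19, 43, ∞}.
(a,b)_2: α=0, β=2; u≡7, v≡3 (mod 8); ε(u)ε(v)=1·1, αω(v)=0·1, βω(u)=2·0; sum ≡ 1  ⇒  -1.
(a,b)_17: α=1, u≡14; β=1, v≡7 (mod 17); (14|17)=-1, (7|17)=-1; sign (−1)^0·-1^1·-1^1 = +1.
(a,b)_43: α=1, u≡8; β=1, v≡37 (mod 43); (8|43)=-1, (37|43)=-1; sign (−1)^1·-1^1·-1^1 = -1.
(a,b)_19: α=2, u≡3; β=3, v≡7 (mod 19); (3|19)=-1, (7|19)=+1; sign (−1)^0·-1^3·+1^2 = -1.
(a,b)_3: α=-4, u≡2; β=-4, v≡1 (mod 3); (2|3)=-1, (1|3)=+1; sign (−1)^0·-1^-4·+1^-4 = +1.
(a,b)_11: α=1, u≡8; β=1, v≡8 (mod 11); (8|11)=-1, (8|11)=-1; sign (−1)^1·-1^1·-1^1 = -1.
(a,b)_∞: sgn(-8041)=−, sgn(152779)=+, so +1.
(-8041, 152779 / ℚ) ramifies at {2, 11, 19, 43}: a division algebra.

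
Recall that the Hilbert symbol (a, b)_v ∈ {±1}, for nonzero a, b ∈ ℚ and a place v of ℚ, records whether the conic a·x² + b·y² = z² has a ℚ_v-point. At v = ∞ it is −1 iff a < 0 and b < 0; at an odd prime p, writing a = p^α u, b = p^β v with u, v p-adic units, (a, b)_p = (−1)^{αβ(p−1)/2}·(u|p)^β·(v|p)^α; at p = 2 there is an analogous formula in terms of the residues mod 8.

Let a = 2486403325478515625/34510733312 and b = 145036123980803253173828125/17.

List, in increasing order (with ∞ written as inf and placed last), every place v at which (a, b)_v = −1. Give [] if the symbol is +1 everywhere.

(a, b) ≡ (2737, 482885) mod (ℚ^×)²; places V = {2, 5, 7, 11, 13, 17, 19, 23, ∞}.
(a,b)_19: α=2, u≡17; β=3, v≡12 (mod 19); (17|19)=+1, (12|19)=-1; sign (−1)^0·+1^3·-1^2 = +1.
(a,b)_13: α=2, u≡8; β=3, v≡3 (mod 13); (8|13)=-1, (3|13)=+1; sign (−1)^0·-1^3·+1^2 = -1.
(a,b)_11: α=-2, u≡9; β=0, v≡7 (mod 11); (9|11)=+1, (7|11)=-1; sign (−1)^0·+1^0·-1^-2 = +1.
(a,b)_23: α=3, u≡16; β=5, v≡5 (mod 23); (16|23)=+1, (5|23)=-1; sign (−1)^1·+1^5·-1^3 = +1.
(a,b)_17: α=-1, u≡15; β=-1, v≡9 (mod 17); (15|17)=+1, (9|17)=+1; sign (−1)^0·+1^-1·+1^-1 = +1.
(a,b)_7: α=3, u≡6; β=2, v≡1 (mod 7); (6|7)=-1, (1|7)=+1; sign (−1)^0·-1^2·+1^3 = +1.
(a,b)_2: α=-24, β=0; u≡1, v≡5 (mod 8); ε(u)ε(v)=0·0, αω(v)=-24·1, βω(u)=0·0; sum ≡ 0  ⇒  +1.
(a,b)_5: α=10, u≡2; β=15, v≡3 (mod 5); (2|5)=-1, (3|5)=-1; sign (−1)^0·-1^15·-1^10 = -1.
(a,b)_∞: sgn(2737)=+, sgn(482885)=+, so +1.
Ram(2737, 482885) = {5, 13}; no ℚ_5-point on the conic.

[5, 13]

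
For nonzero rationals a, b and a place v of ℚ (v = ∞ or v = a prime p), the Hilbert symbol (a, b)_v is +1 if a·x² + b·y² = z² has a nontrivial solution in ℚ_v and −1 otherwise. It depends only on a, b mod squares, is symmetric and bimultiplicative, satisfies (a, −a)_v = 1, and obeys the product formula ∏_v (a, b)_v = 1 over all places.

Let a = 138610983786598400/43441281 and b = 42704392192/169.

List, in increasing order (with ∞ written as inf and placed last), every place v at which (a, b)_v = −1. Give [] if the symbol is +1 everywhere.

(a, b) ≡ (271469, 253) mod (ℚ^×)²; places V = {2, 3, 5, 7, 11, 13, 23, 29, 37, ∞}.
(a,b)_37: α=1, u≡12; β=0, v≡14 (mod 37); (12|37)=+1, (14|37)=-1; sign (−1)^0·+1^0·-1^1 = -1.
(a,b)_3: α=-2, u≡2; β=0, v≡1 (mod 3); (2|3)=-1, (1|3)=+1; sign (−1)^0·-1^0·+1^-2 = +1.
(a,b)_5: α=2, u≡1; β=0, v≡3 (mod 5); (1|5)=+1, (3|5)=-1; sign (−1)^0·+1^0·-1^2 = +1.
(a,b)_29: α=3, u≡16; β=2, v≡21 (mod 29); (16|29)=+1, (21|29)=-1; sign (−1)^0·+1^2·-1^3 = -1.
(a,b)_7: α=2, u≡1; β=2, v≡1 (mod 7); (1|7)=+1, (1|7)=+1; sign (−1)^0·+1^2·+1^2 = +1.
(a,b)_∞: sgn(271469)=+, sgn(253)=+, so +1.
(a,b)_23: α=1, u≡8; β=1, v≡21 (mod 23); (8|23)=+1, (21|23)=-1; sign (−1)^1·+1^1·-1^1 = +1.
(a,b)_11: α=3, u≡10; β=1, v≡3 (mod 11); (10|11)=-1, (3|11)=+1; sign (−1)^1·-1^1·+1^3 = +1.
(a,b)_13: α=-6, u≡10; β=-2, v≡7 (mod 13); (10|13)=+1, (7|13)=-1; sign (−1)^0·+1^-2·-1^-6 = +1.
(a,b)_2: α=12, β=12; u≡5, v≡5 (mod 8); ε(u)ε(v)=0·0, αω(v)=12·1, βω(u)=12·1; sum ≡ 0  ⇒  +1.
Ram(271469, 253) = {29, 37}; no ℚ_29-point on the conic.

[29, 37]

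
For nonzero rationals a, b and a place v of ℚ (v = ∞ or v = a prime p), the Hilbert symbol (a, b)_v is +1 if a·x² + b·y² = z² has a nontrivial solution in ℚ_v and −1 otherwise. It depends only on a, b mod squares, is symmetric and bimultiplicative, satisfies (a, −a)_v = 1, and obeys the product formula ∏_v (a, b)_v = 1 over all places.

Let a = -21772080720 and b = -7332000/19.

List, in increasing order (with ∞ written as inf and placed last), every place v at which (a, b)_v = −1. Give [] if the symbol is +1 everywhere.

Mod squares: a ≡ -5, b ≡ -348270. Check v ∈ {∞, 2, 3, 5, 13, 19, 47}.
v=∞: -5 < 0 and -348270 < 0  ⇒  (a,b)_∞ = -1.
v=19: a=19^0·(≡14), b=19^-1·(≡5) mod 19; (14|19)=-1, (5|19)=+1; (−1)^{0·-1·9}·(-1)^-1·(+1)^0 = -1.
v=3: a=3^6·(≡1), b=3^1·(≡1) mod 3; (1|3)=+1, (1|3)=+1; (−1)^{6·1·1}·(+1)^1·(+1)^6 = +1.
v=5: a=5^1·(≡1), b=5^3·(≡1) mod 5; (1|5)=+1, (1|5)=+1; (−1)^{1·3·2}·(+1)^3·(+1)^1 = +1.
v=47: a=47^2·(≡8), b=47^1·(≡12) mod 47; (8|47)=+1, (12|47)=+1; (−1)^{2·1·23}·(+1)^1·(+1)^2 = +1.
v=2: v_2(a)=4, v_2(b)=5; units ≡ 3, 1 (mod 8); ε·ε+αω+βω = 1·0+4·0+5·1 ≡ 1  ⇒  (a,b)_2 = -1.
v=13: a=13^2·(≡2), b=13^1·(≡3) mod 13; (2|13)=-1, (3|13)=+1; (−1)^{2·1·6}·(-1)^1·(+1)^2 = -1.
Ram(-5, -348270) = {2, 13, 19, ∞}; no ℚ_2-point on the conic.

[2, 13, 19, inf]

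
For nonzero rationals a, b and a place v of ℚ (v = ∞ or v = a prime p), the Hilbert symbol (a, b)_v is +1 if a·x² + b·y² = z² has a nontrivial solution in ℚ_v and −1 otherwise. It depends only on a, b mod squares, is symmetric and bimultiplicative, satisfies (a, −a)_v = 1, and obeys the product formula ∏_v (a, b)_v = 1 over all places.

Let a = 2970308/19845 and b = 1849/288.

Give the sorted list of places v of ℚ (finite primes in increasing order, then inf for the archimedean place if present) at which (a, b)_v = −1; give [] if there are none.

[2, 5]

(a, b) ≡ (85, 2) mod (ℚ^×)²; places V = {2, 3, 5, 7, 11, 17, 19, 43, ∞}.
(a,b)_11: α=2, u≡7; β=0, v≡6 (mod 11); (7|11)=-1, (6|11)=-1; sign (−1)^0·-1^0·-1^2 = +1.
(a,b)_43: α=0, u≡37; β=2, v≡33 (mod 43); (37|43)=-1, (33|43)=-1; sign (−1)^0·-1^2·-1^0 = +1.
(a,b)_5: α=-1, u≡2; β=0, v≡3 (mod 5); (2|5)=-1, (3|5)=-1; sign (−1)^0·-1^0·-1^-1 = -1.
(a,b)_7: α=-2, u≡2; β=0, v≡1 (mod 7); (2|7)=+1, (1|7)=+1; sign (−1)^0·+1^0·+1^-2 = +1.
(a,b)_19: α=2, u≡17; β=0, v≡2 (mod 19); (17|19)=+1, (2|19)=-1; sign (−1)^0·+1^0·-1^2 = +1.
(a,b)_∞: sgn(85)=+, sgn(2)=+, so +1.
(a,b)_17: α=1, u≡11; β=0, v≡4 (mod 17); (11|17)=-1, (4|17)=+1; sign (−1)^0·-1^0·+1^1 = +1.
(a,b)_3: α=-4, u≡1; β=-2, v≡2 (mod 3); (1|3)=+1, (2|3)=-1; sign (−1)^0·+1^-2·-1^-4 = +1.
(a,b)_2: α=2, β=-5; u≡5, v≡1 (mod 8); ε(u)ε(v)=0·0, αω(v)=2·0, βω(u)=-5·1; sum ≡ 1  ⇒  -1.
|Ram(85, 2)| = 2, even; anisotropic at {2, 5}.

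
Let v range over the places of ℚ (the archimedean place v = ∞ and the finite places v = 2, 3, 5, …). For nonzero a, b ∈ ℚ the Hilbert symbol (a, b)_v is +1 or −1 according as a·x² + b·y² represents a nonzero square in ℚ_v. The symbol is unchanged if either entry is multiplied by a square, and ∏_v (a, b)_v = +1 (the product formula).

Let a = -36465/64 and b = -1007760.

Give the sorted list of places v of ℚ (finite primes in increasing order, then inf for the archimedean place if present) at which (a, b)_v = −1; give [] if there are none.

(a, b) ≡ (-36465, -62985) mod (ℚ^×)²; places V = {2, 3, 5, 11, 13, 17, 19, ∞}.
(a,b)_13: α=1, u≡10; β=1, v≡12 (mod 13); (10|13)=+1, (12|13)=+1; sign (−1)^0·+1^1·+1^1 = +1.
(a,b)_3: α=1, u≡1; β=1, v≡2 (mod 3); (1|3)=+1, (2|3)=-1; sign (−1)^1·+1^1·-1^1 = +1.
(a,b)_∞: sgn(-36465)=−, sgn(-62985)=−, so -1.
(a,b)_5: α=1, u≡3; β=1, v≡3 (mod 5); (3|5)=-1, (3|5)=-1; sign (−1)^0·-1^1·-1^1 = +1.
(a,b)_2: α=-6, β=4; u≡7, v≡7 (mod 8); ε(u)ε(v)=1·1, αω(v)=-6·0, βω(u)=4·0; sum ≡ 1  ⇒  -1.
(a,b)_11: α=1, u≡2; β=0, v≡5 (mod 11); (2|11)=-1, (5|11)=+1; sign (−1)^0·-1^0·+1^1 = +1.
(a,b)_17: α=1, u≡5; β=1, v≡16 (mod 17); (5|17)=-1, (16|17)=+1; sign (−1)^0·-1^1·+1^1 = -1.
(a,b)_19: α=0, u≡13; β=1, v≡8 (mod 19); (13|19)=-1, (8|19)=-1; sign (−1)^0·-1^1·-1^0 = -1.
|Ram(-36465, -62985)| = 4, even; anisotropic at {2, 17, 19, ∞}.

[2, 17, 19, inf]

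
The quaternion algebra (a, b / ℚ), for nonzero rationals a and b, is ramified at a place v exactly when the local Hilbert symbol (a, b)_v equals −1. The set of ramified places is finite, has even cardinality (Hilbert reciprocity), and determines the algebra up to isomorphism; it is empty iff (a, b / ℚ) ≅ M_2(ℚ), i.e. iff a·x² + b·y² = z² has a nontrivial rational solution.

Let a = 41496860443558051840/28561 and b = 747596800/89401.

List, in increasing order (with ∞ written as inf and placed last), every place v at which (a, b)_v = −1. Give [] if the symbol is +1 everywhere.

(a, b) ≡ (60610, 29203) mod (ℚ^×)²; places V = {2, 5, 7, 11, 13, 19, 23, 29, 53, ∞}.
(a,b)_23: α=0, u≡20; β=-2, v≡2 (mod 23); (20|23)=-1, (2|23)=+1; sign (−1)^0·-1^-2·+1^0 = +1.
(a,b)_19: α=3, u≡1; β=1, v≡4 (mod 19); (1|19)=+1, (4|19)=+1; sign (−1)^1·+1^1·+1^3 = -1.
(a,b)_13: α=-4, u≡9; β=-2, v≡6 (mod 13); (9|13)=+1, (6|13)=-1; sign (−1)^0·+1^-2·-1^-4 = +1.
(a,b)_11: α=1, u≡2; β=0, v≡4 (mod 11); (2|11)=-1, (4|11)=+1; sign (−1)^0·-1^0·+1^1 = +1.
(a,b)_29: α=3, u≡2; β=1, v≡10 (mod 29); (2|29)=-1, (10|29)=-1; sign (−1)^0·-1^1·-1^3 = +1.
(a,b)_7: α=2, u≡2; β=0, v≡5 (mod 7); (2|7)=+1, (5|7)=-1; sign (−1)^0·+1^0·-1^2 = +1.
(a,b)_2: α=15, β=10; u≡1, v≡3 (mod 8); ε(u)ε(v)=0·1, αω(v)=15·1, βω(u)=10·0; sum ≡ 1  ⇒  -1.
(a,b)_5: α=1, u≡3; β=2, v≡2 (mod 5); (3|5)=-1, (2|5)=-1; sign (−1)^0·-1^2·-1^1 = -1.
(a,b)_53: α=2, u≡39; β=1, v≡35 (mod 53); (39|53)=-1, (35|53)=-1; sign (−1)^0·-1^1·-1^2 = -1.
(a,b)_∞: sgn(60610)=+, sgn(29203)=+, so +1.
|Ram(60610, 29203)| = 4, even; anisotropic at {2, 5, 19, 53}.

[2, 5, 19, 53]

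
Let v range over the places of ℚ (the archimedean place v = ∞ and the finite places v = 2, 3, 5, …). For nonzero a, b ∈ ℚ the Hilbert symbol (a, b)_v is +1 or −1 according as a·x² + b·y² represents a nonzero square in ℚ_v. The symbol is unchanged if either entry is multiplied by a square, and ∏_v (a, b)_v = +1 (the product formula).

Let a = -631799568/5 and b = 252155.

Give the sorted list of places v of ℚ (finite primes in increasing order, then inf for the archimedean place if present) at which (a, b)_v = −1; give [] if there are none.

[2, 3, 5, 29, 37, 47]

(a, b) ≡ (-26085, 252155) mod (ℚ^×)²; places V = {2, 3, 5, 29, 37, 47, ∞}.
(a,b)_47: α=1, u≡4; β=1, v≡7 (mod 47); (4|47)=+1, (7|47)=+1; sign (−1)^1·+1^1·+1^1 = -1.
(a,b)_2: α=4, β=0; u≡3, v≡3 (mod 8); ε(u)ε(v)=1·1, αω(v)=4·1, βω(u)=0·1; sum ≡ 1  ⇒  -1.
(a,b)_5: α=-1, u≡2; β=1, v≡1 (mod 5); (2|5)=-1, (1|5)=+1; sign (−1)^0·-1^1·+1^-1 = -1.
(a,b)_29: α=2, u≡11; β=1, v≡24 (mod 29); (11|29)=-1, (24|29)=+1; sign (−1)^0·-1^1·+1^2 = -1.
(a,b)_37: α=1, u≡19; β=1, v≡7 (mod 37); (19|37)=-1, (7|37)=+1; sign (−1)^0·-1^1·+1^1 = -1.
(a,b)_3: α=3, u≡2; β=0, v≡2 (mod 3); (2|3)=-1, (2|3)=-1; sign (−1)^0·-1^0·-1^3 = -1.
(a,b)_∞: sgn(-26085)=−, sgn(252155)=+, so +1.
|Ram(-26085, 252155)| = 6, even; anisotropic at {2, 3, 5, 29, 37, 47}.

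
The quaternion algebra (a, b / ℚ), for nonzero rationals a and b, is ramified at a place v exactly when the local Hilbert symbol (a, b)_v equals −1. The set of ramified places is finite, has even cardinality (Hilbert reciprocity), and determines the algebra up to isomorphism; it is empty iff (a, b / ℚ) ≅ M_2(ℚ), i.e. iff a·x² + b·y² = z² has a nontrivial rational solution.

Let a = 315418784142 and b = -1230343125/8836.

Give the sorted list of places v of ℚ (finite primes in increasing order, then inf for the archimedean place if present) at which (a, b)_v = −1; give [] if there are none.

Mod squares: a ≡ 462, b ≡ -16269. Check v ∈ {∞, 2, 3, 5, 7, 11, 17, 29, 47, 53}.
v=7: a=7^1·(≡5), b=7^0·(≡5) mod 7; (5|7)=-1, (5|7)=-1; (−1)^{1·0·3}·(-1)^0·(-1)^1 = -1.
v=3: a=3^1·(≡1), b=3^1·(≡1) mod 3; (1|3)=+1, (1|3)=+1; (−1)^{1·1·1}·(+1)^1·(+1)^1 = -1.
v=47: a=47^0·(≡22), b=47^-2·(≡20) mod 47; (22|47)=-1, (20|47)=-1; (−1)^{0·-2·23}·(-1)^-2·(-1)^0 = +1.
v=17: a=17^2·(≡11), b=17^1·(≡7) mod 17; (11|17)=-1, (7|17)=-1; (−1)^{2·1·8}·(-1)^1·(-1)^2 = -1.
v=29: a=29^2·(≡21), b=29^1·(≡18) mod 29; (21|29)=-1, (18|29)=-1; (−1)^{2·1·14}·(-1)^1·(-1)^2 = -1.
v=11: a=11^1·(≡1), b=11^3·(≡7) mod 11; (1|11)=+1, (7|11)=-1; (−1)^{1·3·5}·(+1)^3·(-1)^1 = +1.
v=53: a=53^2·(≡29), b=53^0·(≡22) mod 53; (29|53)=+1, (22|53)=-1; (−1)^{2·0·26}·(+1)^0·(-1)^2 = +1.
v=∞: 462 > 0 and -16269 < 0  ⇒  (a,b)_∞ = +1.
v=5: a=5^0·(≡2), b=5^4·(≡1) mod 5; (2|5)=-1, (1|5)=+1; (−1)^{0·4·2}·(-1)^4·(+1)^0 = +1.
v=2: v_2(a)=1, v_2(b)=-2; units ≡ 7, 3 (mod 8); ε·ε+αω+βω = 1·1+1·1+-2·0 ≡ 0  ⇒  (a,b)_2 = +1.
(462, -16269 / ℚ) ramifies at {3, 7, 17, 29}: a division algebra.

[3, 7, 17, 29]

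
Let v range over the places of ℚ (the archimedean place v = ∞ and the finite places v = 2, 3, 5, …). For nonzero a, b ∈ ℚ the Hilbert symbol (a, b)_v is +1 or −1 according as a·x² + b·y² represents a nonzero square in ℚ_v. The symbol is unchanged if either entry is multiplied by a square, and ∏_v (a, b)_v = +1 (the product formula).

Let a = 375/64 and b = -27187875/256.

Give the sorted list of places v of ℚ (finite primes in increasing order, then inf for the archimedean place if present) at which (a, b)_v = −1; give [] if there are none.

[3, 13]

(a, b) ≡ (15, -715) mod (ℚ^×)²; places V = {2, 3, 5, 11, 13, ∞}.
(a,b)_11: α=0, u≡5; β=1, v≡3 (mod 11); (5|11)=+1, (3|11)=+1; sign (−1)^0·+1^1·+1^0 = +1.
(a,b)_5: α=3, u≡2; β=3, v≡2 (mod 5); (2|5)=-1, (2|5)=-1; sign (−1)^0·-1^3·-1^3 = +1.
(a,b)_∞: sgn(15)=+, sgn(-715)=−, so +1.
(a,b)_2: α=-6, β=-8; u≡7, v≡5 (mod 8); ε(u)ε(v)=1·0, αω(v)=-6·1, βω(u)=-8·0; sum ≡ 0  ⇒  +1.
(a,b)_3: α=1, u≡2; β=2, v≡2 (mod 3); (2|3)=-1, (2|3)=-1; sign (−1)^0·-1^2·-1^1 = -1.
(a,b)_13: α=0, u≡2; β=3, v≡3 (mod 13); (2|13)=-1, (3|13)=+1; sign (−1)^0·-1^3·+1^0 = -1.
(15, -715 / ℚ) ramifies at {3, 13}: a division algebra.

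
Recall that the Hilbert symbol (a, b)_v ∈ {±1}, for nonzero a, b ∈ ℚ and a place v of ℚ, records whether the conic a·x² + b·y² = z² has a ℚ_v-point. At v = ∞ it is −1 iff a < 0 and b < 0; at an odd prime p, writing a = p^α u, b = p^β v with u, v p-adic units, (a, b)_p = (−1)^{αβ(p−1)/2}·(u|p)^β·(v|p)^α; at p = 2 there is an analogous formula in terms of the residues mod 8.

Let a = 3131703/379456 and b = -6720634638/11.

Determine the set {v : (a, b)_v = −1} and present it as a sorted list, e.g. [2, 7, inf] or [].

[2, 37]

Mod squares: a ≡ 23, b ≡ -542938. Check v ∈ {∞, 2, 3, 7, 11, 23, 29, 37, 41}.
v=∞: 23 > 0 and -542938 < 0  ⇒  (a,b)_∞ = +1.
v=7: a=7^-2·(≡4), b=7^0·(≡6) mod 7; (4|7)=+1, (6|7)=-1; (−1)^{-2·0·3}·(+1)^0·(-1)^-2 = +1.
v=29: a=29^0·(≡4), b=29^1·(≡26) mod 29; (4|29)=+1, (26|29)=-1; (−1)^{0·1·14}·(+1)^1·(-1)^0 = +1.
v=3: a=3^4·(≡2), b=3^4·(≡2) mod 3; (2|3)=-1, (2|3)=-1; (−1)^{4·4·1}·(-1)^4·(-1)^4 = +1.
v=37: a=37^0·(≡24), b=37^1·(≡20) mod 37; (24|37)=-1, (20|37)=-1; (−1)^{0·1·18}·(-1)^1·(-1)^0 = -1.
v=2: v_2(a)=-6, v_2(b)=1; units ≡ 7, 3 (mod 8); ε·ε+αω+βω = 1·1+-6·1+1·0 ≡ 1  ⇒  (a,b)_2 = -1.
v=11: a=11^-2·(≡3), b=11^-1·(≡8) mod 11; (3|11)=+1, (8|11)=-1; (−1)^{-2·-1·5}·(+1)^-1·(-1)^-2 = +1.
v=41: a=41^2·(≡18), b=41^2·(≡33) mod 41; (18|41)=+1, (33|41)=+1; (−1)^{2·2·20}·(+1)^2·(+1)^2 = +1.
v=23: a=23^1·(≡12), b=23^1·(≡14) mod 23; (12|23)=+1, (14|23)=-1; (−1)^{1·1·11}·(+1)^1·(-1)^1 = +1.
(23, -542938 / ℚ) ramifies at {2, 37}: a division algebra.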